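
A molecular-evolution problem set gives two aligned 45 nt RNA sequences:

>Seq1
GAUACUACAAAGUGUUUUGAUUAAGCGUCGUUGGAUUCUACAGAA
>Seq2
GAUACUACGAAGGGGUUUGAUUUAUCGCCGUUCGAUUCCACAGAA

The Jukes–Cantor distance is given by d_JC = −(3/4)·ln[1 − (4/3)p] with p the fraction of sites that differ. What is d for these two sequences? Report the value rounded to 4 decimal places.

0.2029

Mismatches occur at site 9 (A/G), site 13 (U/G), site 15 (U/G), site 23 (A/U), site 25 (G/U), site 28 (U/C), site 33 (G/C), site 39 (U/C).
p = 8/45 = 0.177778.
d = −0.75 · ln(1 − (4/3)·0.177778) = −0.75 · ln(0.762963) = −0.75 · (-0.270546) = 0.2029.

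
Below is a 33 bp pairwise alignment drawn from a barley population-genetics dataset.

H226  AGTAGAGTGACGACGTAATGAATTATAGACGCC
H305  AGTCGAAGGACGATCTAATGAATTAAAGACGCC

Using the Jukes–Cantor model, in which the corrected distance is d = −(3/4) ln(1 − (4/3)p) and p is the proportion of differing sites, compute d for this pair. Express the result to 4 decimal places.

Mismatches occur at site 4 (A↔C), site 7 (G↔A), site 8 (T↔G), site 14 (C↔T), site 15 (G↔C), site 26 (T↔A).
p = 6/33 = 0.181818.
d = −0.75 · ln(1 − (4/3)·0.181818) = −0.75 · ln(0.757576) = −0.75 · (-0.277631) = 0.2082.

0.2082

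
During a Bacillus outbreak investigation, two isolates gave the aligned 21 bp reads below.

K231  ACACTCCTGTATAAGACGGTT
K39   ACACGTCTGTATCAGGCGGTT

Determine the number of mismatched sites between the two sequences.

4

The sequences differ at positions 5 (T/G), 6 (C/T), 13 (A/C), 16 (A/G).
That gives 4 mismatches out of 21 aligned sites, so the Hamming distance is 4.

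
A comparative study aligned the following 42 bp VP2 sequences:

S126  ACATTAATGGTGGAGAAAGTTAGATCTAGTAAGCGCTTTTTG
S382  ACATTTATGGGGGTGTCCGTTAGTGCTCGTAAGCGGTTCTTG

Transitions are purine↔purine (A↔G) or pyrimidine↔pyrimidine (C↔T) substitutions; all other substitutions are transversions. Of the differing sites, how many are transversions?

10

The sequences differ at positions 6 (A/T, transversion), 11 (T/G, transversion), 14 (A/T, transversion), 16 (A/T, transversion), 17 (A/C, transversion), 18 (A/C, transversion), 24 (A/T, transversion), 25 (T/G, transversion), 28 (A/C, transversion), 36 (C/G, transversion), 39 (T/C, transition).
Of the 11 differences, 1 transition and 10 transversions, so the answer is 10.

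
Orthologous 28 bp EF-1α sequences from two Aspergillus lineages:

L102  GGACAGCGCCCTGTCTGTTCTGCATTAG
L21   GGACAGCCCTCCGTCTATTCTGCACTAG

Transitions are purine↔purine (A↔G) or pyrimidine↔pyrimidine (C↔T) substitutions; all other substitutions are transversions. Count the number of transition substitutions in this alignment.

4

The sequences differ at positions 8 (G/C, transversion), 10 (C/T, transition), 12 (T/C, transition), 17 (G/A, transition), 25 (T/C, transition).
Of the 5 differences, 4 transitions and 1 transversion, so the answer is 4.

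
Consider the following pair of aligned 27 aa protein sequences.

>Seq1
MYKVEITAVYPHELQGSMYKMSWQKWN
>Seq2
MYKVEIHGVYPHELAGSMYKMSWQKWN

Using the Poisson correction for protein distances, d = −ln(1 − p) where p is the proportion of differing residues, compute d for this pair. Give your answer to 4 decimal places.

0.1178

Differing sites — 7:T/H; 8:A/G; 15:Q/A.
p = 3/27 = 0.111111.
d = −ln(1 − 0.111111) = −ln(0.888889) = 0.1178.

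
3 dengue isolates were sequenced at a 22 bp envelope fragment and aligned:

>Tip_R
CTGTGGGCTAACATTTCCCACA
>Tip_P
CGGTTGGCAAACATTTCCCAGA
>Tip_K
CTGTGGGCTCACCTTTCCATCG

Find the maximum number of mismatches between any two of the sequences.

Pairwise Hamming distances:
  Tip_R vs Tip_P: 4
  Tip_R vs Tip_K: 5
  Tip_P vs Tip_K: 9
The largest is 9, between Tip_P and Tip_K.

9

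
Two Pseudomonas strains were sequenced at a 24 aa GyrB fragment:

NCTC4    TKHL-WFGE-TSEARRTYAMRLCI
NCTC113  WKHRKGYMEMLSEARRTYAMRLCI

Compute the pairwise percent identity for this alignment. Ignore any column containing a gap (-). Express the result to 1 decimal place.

72.7%

Excluding the 2 gap columns leaves 22 comparable sites.
Mismatches occur at site 1 (T→W), site 4 (L→R), site 6 (W→G), site 7 (F→Y), site 8 (G→M), site 11 (T→L).
16 of the 22 comparable sites match, so the percent identity is 16/22 × 100 = 72.7%.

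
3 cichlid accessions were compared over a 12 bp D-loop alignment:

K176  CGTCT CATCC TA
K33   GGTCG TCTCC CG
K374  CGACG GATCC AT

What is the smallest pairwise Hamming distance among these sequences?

Pairwise Hamming distances:
  K176 vs K33: 6
  K176 vs K374: 5
  K33 vs K374: 6
The smallest is 5, between K176 and K374.

5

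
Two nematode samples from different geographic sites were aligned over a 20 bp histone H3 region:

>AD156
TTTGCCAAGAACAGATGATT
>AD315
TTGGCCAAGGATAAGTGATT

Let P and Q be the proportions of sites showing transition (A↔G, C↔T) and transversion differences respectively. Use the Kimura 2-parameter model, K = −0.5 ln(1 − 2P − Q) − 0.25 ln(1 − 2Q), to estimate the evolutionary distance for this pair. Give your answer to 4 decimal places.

0.3253

The sequences differ at positions 3 (T/G, transversion), 10 (A/G, transition), 12 (C/T, transition), 14 (G/A, transition), 15 (A/G, transition).
Of the 5 differences, 4 transitions and 1 transversion over 20 sites: P = 4/20 = 0.200000, Q = 1/20 = 0.050000.
d = −0.5·ln(0.550000) − 0.25·ln(0.900000) = −0.5·(-0.597837) − 0.25·(-0.105361) = 0.3253.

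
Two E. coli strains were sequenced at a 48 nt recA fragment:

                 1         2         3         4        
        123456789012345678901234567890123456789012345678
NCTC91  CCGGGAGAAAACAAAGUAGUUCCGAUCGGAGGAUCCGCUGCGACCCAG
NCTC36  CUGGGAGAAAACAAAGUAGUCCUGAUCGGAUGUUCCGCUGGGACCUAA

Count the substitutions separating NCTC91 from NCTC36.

8

The sequences differ at positions 2 (C/U), 21 (U/C), 23 (C/U), 31 (G/U), 33 (A/U), 41 (C/G), 46 (C/U), 48 (G/A).
That gives 8 mismatches out of 48 aligned sites, so the Hamming distance is 8.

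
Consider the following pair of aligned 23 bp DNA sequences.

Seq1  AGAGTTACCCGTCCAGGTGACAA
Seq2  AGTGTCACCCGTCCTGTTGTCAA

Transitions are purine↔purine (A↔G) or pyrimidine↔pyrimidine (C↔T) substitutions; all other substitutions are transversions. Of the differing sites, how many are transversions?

4

The sequences differ at positions 3 (A/T, transversion), 6 (T/C, transition), 15 (A/T, transversion), 17 (G/T, transversion), 20 (A/T, transversion).
Of the 5 differences, 1 transition and 4 transversions, so the answer is 4.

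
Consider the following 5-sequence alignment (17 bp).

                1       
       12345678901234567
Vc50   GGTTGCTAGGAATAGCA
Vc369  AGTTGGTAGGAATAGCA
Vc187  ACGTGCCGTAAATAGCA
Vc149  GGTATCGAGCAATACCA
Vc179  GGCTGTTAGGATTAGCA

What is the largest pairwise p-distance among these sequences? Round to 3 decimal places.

Pairwise Hamming distances:
  Vc50 vs Vc369: 2
  Vc50 vs Vc187: 7
  Vc50 vs Vc149: 5
  Vc50 vs Vc179: 3
  Vc369 vs Vc187: 7
  Vc369 vs Vc149: 7
  Vc369 vs Vc179: 4
  Vc187 vs Vc149: 10
  Vc187 vs Vc179: 9
  Vc149 vs Vc179: 8
The largest is 10 mismatches, between Vc187 and Vc149; p = 10/17 = 0.588.

0.588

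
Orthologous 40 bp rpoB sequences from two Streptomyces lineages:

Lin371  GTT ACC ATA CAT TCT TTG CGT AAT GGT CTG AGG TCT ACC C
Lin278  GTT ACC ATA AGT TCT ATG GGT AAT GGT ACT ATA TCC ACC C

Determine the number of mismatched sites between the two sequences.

The sequences differ at positions 10 (C/A), 11 (A/G), 16 (T/A), 19 (C/G), 28 (C/A), 29 (T/C), 30 (G/T), 32 (G/T), 33 (G/A), 36 (T/C).
That gives 10 mismatches out of 40 aligned sites, so the Hamming distance is 10.

10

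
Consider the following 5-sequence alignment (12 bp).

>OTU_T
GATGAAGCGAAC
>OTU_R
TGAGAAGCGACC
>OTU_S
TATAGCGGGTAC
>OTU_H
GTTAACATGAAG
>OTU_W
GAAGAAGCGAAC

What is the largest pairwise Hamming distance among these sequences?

Pairwise Hamming distances:
  OTU_T vs OTU_R: 4
  OTU_T vs OTU_S: 6
  OTU_T vs OTU_H: 6
  OTU_T vs OTU_W: 1
  OTU_R vs OTU_S: 8
  OTU_R vs OTU_H: 9
  OTU_R vs OTU_W: 3
  OTU_S vs OTU_H: 7
  OTU_S vs OTU_W: 7
  OTU_H vs OTU_W: 7
The largest is 9, between OTU_R and OTU_H.

9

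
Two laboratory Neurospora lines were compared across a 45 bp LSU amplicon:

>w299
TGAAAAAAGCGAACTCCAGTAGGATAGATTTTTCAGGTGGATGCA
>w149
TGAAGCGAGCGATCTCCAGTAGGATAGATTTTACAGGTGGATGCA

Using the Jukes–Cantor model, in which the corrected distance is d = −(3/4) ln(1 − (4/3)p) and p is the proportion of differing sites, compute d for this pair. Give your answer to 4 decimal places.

Differing sites — 5:A/G; 6:A/C; 7:A/G; 13:A/T; 33:T/A.
p = 5/45 = 0.111111.
d = −0.75 · ln(1 − (4/3)·0.111111) = −0.75 · ln(0.851852) = −0.75 · (-0.160342) = 0.1203.

0.1203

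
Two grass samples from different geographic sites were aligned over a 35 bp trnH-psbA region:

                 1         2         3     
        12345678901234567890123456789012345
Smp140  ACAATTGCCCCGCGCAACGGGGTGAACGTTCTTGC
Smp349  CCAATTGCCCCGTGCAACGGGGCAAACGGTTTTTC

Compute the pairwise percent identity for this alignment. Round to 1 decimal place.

80.0%

Mismatches occur at site 1 (A↔C), site 13 (C↔T), site 23 (T↔C), site 24 (G↔A), site 29 (T↔G), site 31 (C↔T), site 34 (G↔T).
28 of the 35 sites match, so the percent identity is 28/35 × 100 = 80.0%.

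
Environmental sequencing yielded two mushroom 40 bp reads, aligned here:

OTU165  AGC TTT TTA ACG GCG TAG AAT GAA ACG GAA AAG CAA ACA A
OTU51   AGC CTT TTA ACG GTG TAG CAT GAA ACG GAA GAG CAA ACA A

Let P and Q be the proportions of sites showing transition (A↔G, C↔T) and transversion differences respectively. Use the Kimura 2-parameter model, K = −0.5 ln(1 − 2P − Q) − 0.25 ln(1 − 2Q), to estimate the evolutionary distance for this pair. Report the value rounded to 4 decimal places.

Mismatches occur at site 4 (T/C, transition), site 14 (C/T, transition), site 19 (A/C, transversion), site 31 (A/G, transition).
Of the 4 differences, 3 transitions and 1 transversion over 40 sites: P = 3/40 = 0.075000, Q = 1/40 = 0.025000.
d = −0.5·ln(0.825000) − 0.25·ln(0.950000) = −0.5·(-0.192372) − 0.25·(-0.051293) = 0.1090.

0.1090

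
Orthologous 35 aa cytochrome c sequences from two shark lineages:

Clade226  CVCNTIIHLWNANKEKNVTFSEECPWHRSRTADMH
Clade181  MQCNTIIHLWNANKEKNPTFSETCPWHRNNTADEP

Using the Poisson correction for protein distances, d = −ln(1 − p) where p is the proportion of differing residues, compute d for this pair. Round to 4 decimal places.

0.2595

Mismatches occur at site 1 (C↔M), site 2 (V↔Q), site 18 (V↔P), site 23 (E↔T), site 29 (S↔N), site 30 (R↔N), site 34 (M↔E), site 35 (H↔P).
p = 8/35 = 0.228571.
d = −ln(1 − 0.228571) = −ln(0.771429) = 0.2595.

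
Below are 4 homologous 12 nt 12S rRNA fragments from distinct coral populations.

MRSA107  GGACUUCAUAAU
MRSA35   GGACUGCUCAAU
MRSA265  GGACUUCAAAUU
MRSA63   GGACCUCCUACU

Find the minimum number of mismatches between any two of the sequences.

Pairwise Hamming distances:
  MRSA107 vs MRSA35: 3
  MRSA107 vs MRSA265: 2
  MRSA107 vs MRSA63: 3
  MRSA35 vs MRSA265: 4
  MRSA35 vs MRSA63: 5
  MRSA265 vs MRSA63: 4
The smallest is 2, between MRSA107 and MRSA265.

2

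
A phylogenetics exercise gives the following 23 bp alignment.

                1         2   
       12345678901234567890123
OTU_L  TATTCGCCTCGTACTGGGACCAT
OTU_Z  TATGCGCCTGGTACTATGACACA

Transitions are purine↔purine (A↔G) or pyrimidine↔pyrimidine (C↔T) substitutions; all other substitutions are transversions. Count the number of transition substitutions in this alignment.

1

Differing sites — 4:T/G (Tv); 10:C/G (Tv); 16:G/A (Ti); 17:G/T (Tv); 21:C/A (Tv); 22:A/C (Tv); 23:T/A (Tv).
Of the 7 differences, 1 transition and 6 transversions, so the answer is 1.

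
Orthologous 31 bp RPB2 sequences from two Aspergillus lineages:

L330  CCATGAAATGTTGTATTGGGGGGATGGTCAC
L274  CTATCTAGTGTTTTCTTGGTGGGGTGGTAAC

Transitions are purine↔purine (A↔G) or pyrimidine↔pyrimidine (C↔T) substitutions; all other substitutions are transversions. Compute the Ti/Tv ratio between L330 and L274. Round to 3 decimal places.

0.500

The sequences differ at positions 2 (C/T, transition), 5 (G/C, transversion), 6 (A/T, transversion), 8 (A/G, transition), 13 (G/T, transversion), 15 (A/C, transversion), 20 (G/T, transversion), 24 (A/G, transition), 29 (C/A, transversion).
Of the 9 differences, 3 transitions and 6 transversions, so Ti/Tv = 3/6 = 0.500.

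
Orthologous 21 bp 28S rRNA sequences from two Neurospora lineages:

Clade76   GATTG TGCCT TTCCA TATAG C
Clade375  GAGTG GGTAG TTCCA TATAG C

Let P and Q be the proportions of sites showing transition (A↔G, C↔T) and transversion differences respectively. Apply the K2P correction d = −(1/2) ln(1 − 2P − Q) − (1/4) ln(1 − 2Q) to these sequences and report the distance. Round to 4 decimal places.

0.2881

Differing sites — 3:T/G (Tv); 6:T/G (Tv); 8:C/T (Ti); 9:C/A (Tv); 10:T/G (Tv).
Of the 5 differences, 1 transition and 4 transversions over 21 sites: P = 1/21 = 0.047619, Q = 4/21 = 0.190476.
d = −0.5·ln(0.714286) − 0.25·ln(0.619048) = −0.5·(-0.336472) − 0.25·(-0.479572) = 0.2881.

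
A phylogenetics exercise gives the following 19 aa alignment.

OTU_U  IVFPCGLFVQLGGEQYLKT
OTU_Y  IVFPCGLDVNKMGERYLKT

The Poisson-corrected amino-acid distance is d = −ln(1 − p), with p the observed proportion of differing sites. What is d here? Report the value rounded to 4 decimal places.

The sequences differ at positions 8 (F/D), 10 (Q/N), 11 (L/K), 12 (G/M), 15 (Q/R).
p = 5/19 = 0.263158.
d = −ln(1 − 0.263158) = −ln(0.736842) = 0.3054.

0.3054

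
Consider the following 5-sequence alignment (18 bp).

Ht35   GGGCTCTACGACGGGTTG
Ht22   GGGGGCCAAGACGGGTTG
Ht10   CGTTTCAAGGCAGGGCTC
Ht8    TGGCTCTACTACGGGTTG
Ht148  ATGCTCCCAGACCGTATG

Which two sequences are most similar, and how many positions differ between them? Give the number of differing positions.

Pairwise Hamming distances:
  Ht35 vs Ht22: 4
  Ht35 vs Ht10: 9
  Ht35 vs Ht8: 2
  Ht35 vs Ht148: 8
  Ht22 vs Ht10: 10
  Ht22 vs Ht8: 6
  Ht22 vs Ht148: 8
  Ht10 vs Ht8: 10
  Ht10 vs Ht148: 13
  Ht8 vs Ht148: 9
The smallest is 2, between Ht35 and Ht8.

2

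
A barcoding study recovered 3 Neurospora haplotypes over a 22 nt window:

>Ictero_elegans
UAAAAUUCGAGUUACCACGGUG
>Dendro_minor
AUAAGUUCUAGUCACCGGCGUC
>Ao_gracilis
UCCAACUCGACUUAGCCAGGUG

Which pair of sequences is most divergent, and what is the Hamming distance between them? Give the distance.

Pairwise Hamming distances:
  Ictero_elegans vs Dendro_minor: 9
  Ictero_elegans vs Ao_gracilis: 7
  Dendro_minor vs Ao_gracilis: 13
The largest is 13, between Dendro_minor and Ao_gracilis.

13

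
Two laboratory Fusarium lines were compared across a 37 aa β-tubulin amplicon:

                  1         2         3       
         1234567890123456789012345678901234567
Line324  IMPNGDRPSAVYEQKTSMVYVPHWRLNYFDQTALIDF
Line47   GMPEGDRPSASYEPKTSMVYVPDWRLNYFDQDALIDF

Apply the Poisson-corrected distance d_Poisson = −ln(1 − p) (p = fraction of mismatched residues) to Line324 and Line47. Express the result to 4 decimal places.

Differing sites — 1:I/G; 4:N/E; 11:V/S; 14:Q/P; 23:H/D; 32:T/D.
p = 6/37 = 0.162162.
d = −ln(1 − 0.162162) = −ln(0.837838) = 0.1769.

0.1769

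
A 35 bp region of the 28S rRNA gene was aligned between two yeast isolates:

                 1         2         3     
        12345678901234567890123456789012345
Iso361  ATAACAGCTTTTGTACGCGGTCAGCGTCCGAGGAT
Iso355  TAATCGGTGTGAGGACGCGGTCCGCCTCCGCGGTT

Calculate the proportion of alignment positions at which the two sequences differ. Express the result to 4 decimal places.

Mismatches occur at site 1 (A/T), site 2 (T/A), site 4 (A/T), site 6 (A/G), site 8 (C/T), site 9 (T/G), site 11 (T/G), site 12 (T/A), site 14 (T/G), site 23 (A/C), site 26 (G/C), site 31 (A/C), site 34 (A/T).
There are 13 differences over 35 sites, so p = 13/35 = 0.3714.

0.3714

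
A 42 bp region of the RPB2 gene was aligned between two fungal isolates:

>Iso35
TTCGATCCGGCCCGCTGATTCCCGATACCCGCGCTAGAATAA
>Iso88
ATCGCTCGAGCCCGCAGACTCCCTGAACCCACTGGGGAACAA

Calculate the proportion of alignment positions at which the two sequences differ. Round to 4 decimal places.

The sequences differ at positions 1 (T/A), 5 (A/C), 8 (C/G), 9 (G/A), 16 (T/A), 19 (T/C), 24 (G/T), 25 (A/G), 26 (T/A), 31 (G/A), 33 (G/T), 34 (C/G), 35 (T/G), 36 (A/G), 40 (T/C).
There are 15 differences over 42 sites, so p = 15/42 = 0.3571.

0.3571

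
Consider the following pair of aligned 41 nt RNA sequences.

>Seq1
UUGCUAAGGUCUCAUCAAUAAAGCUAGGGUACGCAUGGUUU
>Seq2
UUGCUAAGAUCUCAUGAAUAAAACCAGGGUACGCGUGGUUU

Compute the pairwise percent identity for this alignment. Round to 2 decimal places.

87.80%

Mismatches occur at site 9 (G/A), site 16 (C/G), site 23 (G/A), site 25 (U/C), site 35 (A/G).
36 of the 41 sites match, so the percent identity is 36/41 × 100 = 87.80%.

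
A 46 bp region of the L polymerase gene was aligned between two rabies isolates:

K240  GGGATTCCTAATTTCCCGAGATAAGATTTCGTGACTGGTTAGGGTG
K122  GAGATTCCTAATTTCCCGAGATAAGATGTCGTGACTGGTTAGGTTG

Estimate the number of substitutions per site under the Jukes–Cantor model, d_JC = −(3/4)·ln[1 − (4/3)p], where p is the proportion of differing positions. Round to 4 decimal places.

0.0682

Differing sites — 2:G/A; 28:T/G; 44:G/T.
p = 3/46 = 0.065217.
d = −0.75 · ln(1 − (4/3)·0.065217) = −0.75 · ln(0.913044) = −0.75 · (-0.090971) = 0.0682.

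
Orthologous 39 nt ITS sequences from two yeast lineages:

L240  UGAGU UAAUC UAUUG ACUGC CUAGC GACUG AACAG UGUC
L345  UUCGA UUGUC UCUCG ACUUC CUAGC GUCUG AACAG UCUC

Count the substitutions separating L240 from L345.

Differing sites — 2:G/U; 3:A/C; 5:U/A; 7:A/U; 8:A/G; 12:A/C; 14:U/C; 19:G/U; 27:A/U; 37:G/C.
That gives 10 mismatches out of 39 aligned sites, so the Hamming distance is 10.

10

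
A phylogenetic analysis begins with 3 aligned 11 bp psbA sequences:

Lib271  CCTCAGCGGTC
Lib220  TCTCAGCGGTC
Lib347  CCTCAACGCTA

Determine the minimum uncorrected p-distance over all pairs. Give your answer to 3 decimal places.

0.091

Pairwise Hamming distances:
  Lib271 vs Lib220: 1
  Lib271 vs Lib347: 3
  Lib220 vs Lib347: 4
The smallest is 1 mismatch, between Lib271 and Lib220; p = 1/11 = 0.091.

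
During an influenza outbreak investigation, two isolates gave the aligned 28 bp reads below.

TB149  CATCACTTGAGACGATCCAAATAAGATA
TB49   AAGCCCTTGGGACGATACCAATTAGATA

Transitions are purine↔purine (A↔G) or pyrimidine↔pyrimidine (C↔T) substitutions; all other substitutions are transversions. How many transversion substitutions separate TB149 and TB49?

Differing sites — 1:C/A (Tv); 3:T/G (Tv); 5:A/C (Tv); 10:A/G (Ti); 17:C/A (Tv); 19:A/C (Tv); 23:A/T (Tv).
Of the 7 differences, 1 transition and 6 transversions, so the answer is 6.

6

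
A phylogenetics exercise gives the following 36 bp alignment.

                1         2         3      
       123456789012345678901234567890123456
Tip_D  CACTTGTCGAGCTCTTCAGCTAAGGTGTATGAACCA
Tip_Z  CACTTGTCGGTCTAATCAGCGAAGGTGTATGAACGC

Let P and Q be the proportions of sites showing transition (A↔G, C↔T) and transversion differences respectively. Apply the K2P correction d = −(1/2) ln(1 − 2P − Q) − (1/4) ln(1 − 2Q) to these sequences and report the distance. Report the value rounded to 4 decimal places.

The sequences differ at positions 10 (A/G, transition), 11 (G/T, transversion), 14 (C/A, transversion), 15 (T/A, transversion), 21 (T/G, transversion), 35 (C/G, transversion), 36 (A/C, transversion).
Of the 7 differences, 1 transition and 6 transversions over 36 sites: P = 1/36 = 0.027778, Q = 6/36 = 0.166667.
d = −0.5·ln(0.777777) − 0.25·ln(0.666666) = −0.5·(-0.251315) − 0.25·(-0.405466) = 0.2270.

0.2270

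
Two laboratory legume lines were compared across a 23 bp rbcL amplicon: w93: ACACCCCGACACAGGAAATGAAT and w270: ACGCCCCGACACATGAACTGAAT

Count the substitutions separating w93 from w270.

3

The sequences differ at positions 3 (A/G), 14 (G/T), 18 (A/C).
That gives 3 mismatches out of 23 aligned sites, so the Hamming distance is 3.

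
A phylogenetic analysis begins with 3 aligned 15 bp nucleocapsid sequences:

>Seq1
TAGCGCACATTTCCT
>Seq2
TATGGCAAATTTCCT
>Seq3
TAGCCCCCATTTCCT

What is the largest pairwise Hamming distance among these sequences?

5

Pairwise Hamming distances:
  Seq1 vs Seq2: 3
  Seq1 vs Seq3: 2
  Seq2 vs Seq3: 5
The largest is 5, between Seq2 and Seq3.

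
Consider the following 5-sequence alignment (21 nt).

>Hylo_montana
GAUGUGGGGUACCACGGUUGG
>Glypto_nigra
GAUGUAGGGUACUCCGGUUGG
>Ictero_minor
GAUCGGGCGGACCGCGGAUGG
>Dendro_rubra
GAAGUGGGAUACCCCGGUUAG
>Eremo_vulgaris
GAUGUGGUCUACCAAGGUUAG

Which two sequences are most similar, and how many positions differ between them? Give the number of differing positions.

3

Pairwise Hamming distances:
  Hylo_montana vs Glypto_nigra: 3
  Hylo_montana vs Ictero_minor: 6
  Hylo_montana vs Dendro_rubra: 4
  Hylo_montana vs Eremo_vulgaris: 4
  Glypto_nigra vs Ictero_minor: 8
  Glypto_nigra vs Dendro_rubra: 5
  Glypto_nigra vs Eremo_vulgaris: 7
  Ictero_minor vs Dendro_rubra: 9
  Ictero_minor vs Eremo_vulgaris: 9
  Dendro_rubra vs Eremo_vulgaris: 5
The smallest is 3, between Hylo_montana and Glypto_nigra.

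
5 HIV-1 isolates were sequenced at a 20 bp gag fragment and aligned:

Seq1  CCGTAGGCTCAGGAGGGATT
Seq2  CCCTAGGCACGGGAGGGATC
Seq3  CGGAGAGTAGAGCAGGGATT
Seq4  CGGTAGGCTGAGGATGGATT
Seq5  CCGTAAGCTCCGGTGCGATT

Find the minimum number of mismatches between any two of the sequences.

Pairwise Hamming distances:
  Seq1 vs Seq2: 4
  Seq1 vs Seq3: 8
  Seq1 vs Seq4: 3
  Seq1 vs Seq5: 4
  Seq2 vs Seq3: 10
  Seq2 vs Seq4: 7
  Seq2 vs Seq5: 7
  Seq3 vs Seq4: 7
  Seq3 vs Seq5: 10
  Seq4 vs Seq5: 7
The smallest is 3, between Seq1 and Seq4.

3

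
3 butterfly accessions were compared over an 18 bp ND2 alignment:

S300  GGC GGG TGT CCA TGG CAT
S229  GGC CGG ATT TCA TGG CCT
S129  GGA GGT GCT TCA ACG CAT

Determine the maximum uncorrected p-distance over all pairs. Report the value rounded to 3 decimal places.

0.444

Pairwise Hamming distances:
  S300 vs S229: 5
  S300 vs S129: 7
  S229 vs S129: 8
The largest is 8 mismatches, between S229 and S129; p = 8/18 = 0.444.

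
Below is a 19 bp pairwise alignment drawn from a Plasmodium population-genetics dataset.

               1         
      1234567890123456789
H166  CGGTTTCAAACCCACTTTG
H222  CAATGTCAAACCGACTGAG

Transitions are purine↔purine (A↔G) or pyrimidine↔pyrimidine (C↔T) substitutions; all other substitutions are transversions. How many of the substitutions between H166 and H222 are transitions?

2

Mismatches occur at site 2 (G/A, transition), site 3 (G/A, transition), site 5 (T/G, transversion), site 13 (C/G, transversion), site 17 (T/G, transversion), site 18 (T/A, transversion).
Of the 6 differences, 2 transitions and 4 transversions, so the answer is 2.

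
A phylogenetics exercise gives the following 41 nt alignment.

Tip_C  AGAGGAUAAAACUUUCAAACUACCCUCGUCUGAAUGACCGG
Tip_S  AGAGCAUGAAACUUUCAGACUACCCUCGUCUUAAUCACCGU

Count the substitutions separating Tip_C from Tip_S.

Mismatches occur at site 5 (G→C), site 8 (A→G), site 18 (A→G), site 32 (G→U), site 36 (G→C), site 41 (G→U).
That gives 6 mismatches out of 41 aligned sites, so the Hamming distance is 6.

6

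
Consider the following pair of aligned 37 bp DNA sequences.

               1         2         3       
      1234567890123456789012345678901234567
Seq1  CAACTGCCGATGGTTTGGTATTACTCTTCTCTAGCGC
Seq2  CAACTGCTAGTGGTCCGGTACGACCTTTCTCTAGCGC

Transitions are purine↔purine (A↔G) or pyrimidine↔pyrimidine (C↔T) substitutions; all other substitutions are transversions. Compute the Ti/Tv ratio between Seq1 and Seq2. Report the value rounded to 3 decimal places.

Mismatches occur at site 8 (C→T, transition), site 9 (G→A, transition), site 10 (A→G, transition), site 15 (T→C, transition), site 16 (T→C, transition), site 21 (T→C, transition), site 22 (T→G, transversion), site 25 (T→C, transition), site 26 (C→T, transition).
Of the 9 differences, 8 transitions and 1 transversion, so Ti/Tv = 8/1 = 8.000.

8.000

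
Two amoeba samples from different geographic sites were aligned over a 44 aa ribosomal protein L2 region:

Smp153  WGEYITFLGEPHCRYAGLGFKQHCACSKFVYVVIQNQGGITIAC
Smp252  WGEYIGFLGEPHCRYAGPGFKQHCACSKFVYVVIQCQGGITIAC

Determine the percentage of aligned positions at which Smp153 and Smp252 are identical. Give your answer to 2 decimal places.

93.18%

Mismatches occur at site 6 (T↔G), site 18 (L↔P), site 36 (N↔C).
41 of the 44 sites match, so the percent identity is 41/44 × 100 = 93.18%.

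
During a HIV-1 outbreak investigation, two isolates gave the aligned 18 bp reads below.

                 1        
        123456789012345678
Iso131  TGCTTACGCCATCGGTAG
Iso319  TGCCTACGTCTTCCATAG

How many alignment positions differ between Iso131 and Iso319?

5

Mismatches occur at site 4 (T→C), site 9 (C→T), site 11 (A→T), site 14 (G→C), site 15 (G→A).
That gives 5 mismatches out of 18 aligned sites, so the Hamming distance is 5.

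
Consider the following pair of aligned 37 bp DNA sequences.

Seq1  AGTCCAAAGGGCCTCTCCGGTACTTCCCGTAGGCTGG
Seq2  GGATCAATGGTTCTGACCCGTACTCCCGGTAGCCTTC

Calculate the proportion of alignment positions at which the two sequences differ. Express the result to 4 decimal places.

0.3784

Mismatches occur at site 1 (A↔G), site 3 (T↔A), site 4 (C↔T), site 8 (A↔T), site 11 (G↔T), site 12 (C↔T), site 15 (C↔G), site 16 (T↔A), site 19 (G↔C), site 25 (T↔C), site 28 (C↔G), site 33 (G↔C), site 36 (G↔T), site 37 (G↔C).
There are 14 differences over 37 sites, so p = 14/37 = 0.3784.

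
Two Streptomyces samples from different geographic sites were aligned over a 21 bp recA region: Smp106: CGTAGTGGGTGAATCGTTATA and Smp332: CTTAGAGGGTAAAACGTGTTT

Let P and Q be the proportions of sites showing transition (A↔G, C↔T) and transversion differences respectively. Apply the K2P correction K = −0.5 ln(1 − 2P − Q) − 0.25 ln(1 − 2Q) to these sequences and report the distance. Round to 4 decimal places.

The sequences differ at positions 2 (G/T, transversion), 6 (T/A, transversion), 11 (G/A, transition), 14 (T/A, transversion), 18 (T/G, transversion), 19 (A/T, transversion), 21 (A/T, transversion).
Of the 7 differences, 1 transition and 6 transversions over 21 sites: P = 1/21 = 0.047619, Q = 6/21 = 0.285714.
d = −0.5·ln(0.619048) − 0.25·ln(0.428572) = −0.5·(-0.479572) − 0.25·(-0.847297) = 0.4516.

0.4516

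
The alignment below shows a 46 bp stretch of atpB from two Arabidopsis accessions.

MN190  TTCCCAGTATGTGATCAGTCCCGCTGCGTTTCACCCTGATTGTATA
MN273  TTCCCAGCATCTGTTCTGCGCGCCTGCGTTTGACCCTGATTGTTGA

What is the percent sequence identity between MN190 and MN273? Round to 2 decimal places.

76.09%

Mismatches occur at site 8 (T/C), site 11 (G/C), site 14 (A/T), site 17 (A/T), site 19 (T/C), site 20 (C/G), site 22 (C/G), site 23 (G/C), site 32 (C/G), site 44 (A/T), site 45 (T/G).
35 of the 46 sites match, so the percent identity is 35/46 × 100 = 76.09%.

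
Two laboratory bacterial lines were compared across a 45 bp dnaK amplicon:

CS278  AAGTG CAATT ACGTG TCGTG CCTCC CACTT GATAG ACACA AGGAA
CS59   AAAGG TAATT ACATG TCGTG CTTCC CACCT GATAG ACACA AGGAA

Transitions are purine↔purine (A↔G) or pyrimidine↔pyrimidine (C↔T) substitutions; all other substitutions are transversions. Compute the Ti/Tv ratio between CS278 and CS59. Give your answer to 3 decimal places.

The sequences differ at positions 3 (G/A, transition), 4 (T/G, transversion), 6 (C/T, transition), 13 (G/A, transition), 22 (C/T, transition), 29 (T/C, transition).
Of the 6 differences, 5 transitions and 1 transversion, so Ti/Tv = 5/1 = 5.000.

5.000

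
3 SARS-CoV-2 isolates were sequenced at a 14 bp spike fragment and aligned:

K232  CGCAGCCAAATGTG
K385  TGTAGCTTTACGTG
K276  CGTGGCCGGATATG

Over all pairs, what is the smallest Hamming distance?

5

Pairwise Hamming distances:
  K232 vs K385: 6
  K232 vs K276: 5
  K385 vs K276: 7
The smallest is 5, between K232 and K276.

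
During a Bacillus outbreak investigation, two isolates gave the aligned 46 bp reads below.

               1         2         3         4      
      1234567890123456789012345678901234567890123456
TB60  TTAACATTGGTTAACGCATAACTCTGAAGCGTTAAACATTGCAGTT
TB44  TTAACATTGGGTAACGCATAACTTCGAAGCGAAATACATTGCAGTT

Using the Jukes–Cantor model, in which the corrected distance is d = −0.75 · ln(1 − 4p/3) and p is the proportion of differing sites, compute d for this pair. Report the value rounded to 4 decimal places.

0.1433

The sequences differ at positions 11 (T/G), 24 (C/T), 25 (T/C), 32 (T/A), 33 (T/A), 35 (A/T).
p = 6/46 = 0.130435.
d = −0.75 · ln(1 − (4/3)·0.130435) = −0.75 · ln(0.826087) = −0.75 · (-0.191055) = 0.1433.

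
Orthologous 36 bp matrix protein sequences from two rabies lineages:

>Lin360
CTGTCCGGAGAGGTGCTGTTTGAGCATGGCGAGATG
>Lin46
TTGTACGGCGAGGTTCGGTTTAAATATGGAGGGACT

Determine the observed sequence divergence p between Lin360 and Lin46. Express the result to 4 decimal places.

0.3333

Mismatches occur at site 1 (C↔T), site 5 (C↔A), site 9 (A↔C), site 15 (G↔T), site 17 (T↔G), site 22 (G↔A), site 24 (G↔A), site 25 (C↔T), site 30 (C↔A), site 32 (A↔G), site 35 (T↔C), site 36 (G↔T).
There are 12 differences over 36 sites, so p = 12/36 = 0.3333.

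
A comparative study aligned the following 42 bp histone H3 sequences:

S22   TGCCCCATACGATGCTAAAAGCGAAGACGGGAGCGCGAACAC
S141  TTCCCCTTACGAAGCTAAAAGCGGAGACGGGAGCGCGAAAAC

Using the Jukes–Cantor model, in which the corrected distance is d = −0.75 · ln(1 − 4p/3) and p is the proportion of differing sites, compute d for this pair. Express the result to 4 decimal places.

The sequences differ at positions 2 (G/T), 7 (A/T), 13 (T/A), 24 (A/G), 40 (C/A).
p = 5/42 = 0.119048.
d = −0.75 · ln(1 − (4/3)·0.119048) = −0.75 · ln(0.841269) = −0.75 · (-0.172844) = 0.1296.

0.1296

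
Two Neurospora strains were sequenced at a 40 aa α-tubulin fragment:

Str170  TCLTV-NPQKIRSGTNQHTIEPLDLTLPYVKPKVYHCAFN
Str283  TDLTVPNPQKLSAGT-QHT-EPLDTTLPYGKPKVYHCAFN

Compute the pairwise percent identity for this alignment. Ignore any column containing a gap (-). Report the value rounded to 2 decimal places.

Excluding the 3 gap columns leaves 37 comparable sites.
Mismatches occur at site 2 (C↔D), site 11 (I↔L), site 12 (R↔S), site 13 (S↔A), site 25 (L↔T), site 30 (V↔G).
31 of the 37 comparable sites match, so the percent identity is 31/37 × 100 = 83.78%.

83.78%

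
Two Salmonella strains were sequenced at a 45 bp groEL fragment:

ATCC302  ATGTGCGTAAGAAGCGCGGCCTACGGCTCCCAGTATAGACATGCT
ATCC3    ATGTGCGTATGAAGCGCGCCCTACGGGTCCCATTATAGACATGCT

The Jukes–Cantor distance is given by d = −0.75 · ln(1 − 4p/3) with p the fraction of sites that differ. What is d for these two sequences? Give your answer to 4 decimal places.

0.0946

Mismatches occur at site 10 (A→T), site 19 (G→C), site 27 (C→G), site 33 (G→T).
p = 4/45 = 0.088889.
d = −0.75 · ln(1 − (4/3)·0.088889) = −0.75 · ln(0.881481) = −0.75 · (-0.126152) = 0.0946.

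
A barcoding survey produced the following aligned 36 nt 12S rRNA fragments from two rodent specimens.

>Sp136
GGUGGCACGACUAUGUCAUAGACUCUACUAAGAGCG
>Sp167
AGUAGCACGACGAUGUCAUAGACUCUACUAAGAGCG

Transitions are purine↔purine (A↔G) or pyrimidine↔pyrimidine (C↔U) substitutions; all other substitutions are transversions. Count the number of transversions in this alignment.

Differing sites — 1:G/A (Ti); 4:G/A (Ti); 12:U/G (Tv).
Of the 3 differences, 2 transitions and 1 transversion, so the answer is 1.

1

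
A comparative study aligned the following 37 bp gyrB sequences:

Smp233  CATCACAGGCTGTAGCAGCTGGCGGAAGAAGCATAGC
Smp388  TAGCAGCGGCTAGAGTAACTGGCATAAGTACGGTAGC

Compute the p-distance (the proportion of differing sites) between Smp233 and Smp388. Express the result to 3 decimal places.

0.378

The sequences differ at positions 1 (C/T), 3 (T/G), 6 (C/G), 7 (A/C), 12 (G/A), 13 (T/G), 16 (C/T), 18 (G/A), 24 (G/A), 25 (G/T), 29 (A/T), 31 (G/C), 32 (C/G), 33 (A/G).
There are 14 differences over 37 sites, so p = 14/37 = 0.378.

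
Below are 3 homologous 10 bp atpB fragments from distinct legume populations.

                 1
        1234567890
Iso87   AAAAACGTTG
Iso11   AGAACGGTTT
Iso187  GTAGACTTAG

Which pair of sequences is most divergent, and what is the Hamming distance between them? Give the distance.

Pairwise Hamming distances:
  Iso87 vs Iso11: 4
  Iso87 vs Iso187: 5
  Iso11 vs Iso187: 8
The largest is 8, between Iso11 and Iso187.

8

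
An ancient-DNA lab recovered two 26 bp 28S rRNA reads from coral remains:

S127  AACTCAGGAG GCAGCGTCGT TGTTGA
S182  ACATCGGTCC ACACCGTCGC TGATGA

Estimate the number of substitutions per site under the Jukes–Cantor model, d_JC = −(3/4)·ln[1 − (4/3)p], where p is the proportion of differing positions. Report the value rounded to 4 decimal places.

Differing sites — 2:A/C; 3:C/A; 6:A/G; 8:G/T; 9:A/C; 10:G/C; 11:G/A; 14:G/C; 20:T/C; 23:T/A.
p = 10/26 = 0.384615.
d = −0.75 · ln(1 − (4/3)·0.384615) = −0.75 · ln(0.487180) = −0.75 · (-0.719122) = 0.5393.

0.5393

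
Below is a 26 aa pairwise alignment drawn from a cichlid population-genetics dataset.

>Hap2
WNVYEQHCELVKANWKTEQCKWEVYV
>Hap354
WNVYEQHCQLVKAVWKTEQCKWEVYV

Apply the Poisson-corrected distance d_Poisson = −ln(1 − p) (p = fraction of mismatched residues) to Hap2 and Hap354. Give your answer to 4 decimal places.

The sequences differ at positions 9 (E/Q), 14 (N/V).
p = 2/26 = 0.076923.
d = −ln(1 − 0.076923) = −ln(0.923077) = 0.0800.

0.0800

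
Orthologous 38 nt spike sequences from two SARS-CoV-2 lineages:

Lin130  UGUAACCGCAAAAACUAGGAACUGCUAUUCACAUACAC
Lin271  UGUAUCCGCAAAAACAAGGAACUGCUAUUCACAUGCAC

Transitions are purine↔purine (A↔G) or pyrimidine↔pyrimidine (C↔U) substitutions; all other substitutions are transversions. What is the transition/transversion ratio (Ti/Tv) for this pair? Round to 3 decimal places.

Differing sites — 5:A/U (Tv); 16:U/A (Tv); 35:A/G (Ti).
Of the 3 differences, 1 transition and 2 transversions, so Ti/Tv = 1/2 = 0.500.

0.500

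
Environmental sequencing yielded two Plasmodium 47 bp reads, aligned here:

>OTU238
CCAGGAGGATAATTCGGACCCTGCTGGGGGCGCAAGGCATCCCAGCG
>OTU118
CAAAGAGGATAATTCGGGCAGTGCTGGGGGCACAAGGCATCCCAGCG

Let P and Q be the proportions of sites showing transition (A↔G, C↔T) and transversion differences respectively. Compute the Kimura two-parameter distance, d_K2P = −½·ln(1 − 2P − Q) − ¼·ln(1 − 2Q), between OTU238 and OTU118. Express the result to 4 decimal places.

0.1404

The sequences differ at positions 2 (C/A, transversion), 4 (G/A, transition), 18 (A/G, transition), 20 (C/A, transversion), 21 (C/G, transversion), 32 (G/A, transition).
Of the 6 differences, 3 transitions and 3 transversions over 47 sites: P = 3/47 = 0.063830, Q = 3/47 = 0.063830.
d = −0.5·ln(0.808510) − 0.25·ln(0.872340) = −0.5·(-0.212562) − 0.25·(-0.136576) = 0.1404.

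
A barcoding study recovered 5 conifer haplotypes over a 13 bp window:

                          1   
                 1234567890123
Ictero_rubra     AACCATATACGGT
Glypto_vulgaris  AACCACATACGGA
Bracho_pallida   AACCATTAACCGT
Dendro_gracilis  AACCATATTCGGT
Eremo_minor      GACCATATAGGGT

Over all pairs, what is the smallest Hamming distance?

1

Pairwise Hamming distances:
  Ictero_rubra vs Glypto_vulgaris: 2
  Ictero_rubra vs Bracho_pallida: 3
  Ictero_rubra vs Dendro_gracilis: 1
  Ictero_rubra vs Eremo_minor: 2
  Glypto_vulgaris vs Bracho_pallida: 5
  Glypto_vulgaris vs Dendro_gracilis: 3
  Glypto_vulgaris vs Eremo_minor: 4
  Bracho_pallida vs Dendro_gracilis: 4
  Bracho_pallida vs Eremo_minor: 5
  Dendro_gracilis vs Eremo_minor: 3
The smallest is 1, between Ictero_rubra and Dendro_gracilis.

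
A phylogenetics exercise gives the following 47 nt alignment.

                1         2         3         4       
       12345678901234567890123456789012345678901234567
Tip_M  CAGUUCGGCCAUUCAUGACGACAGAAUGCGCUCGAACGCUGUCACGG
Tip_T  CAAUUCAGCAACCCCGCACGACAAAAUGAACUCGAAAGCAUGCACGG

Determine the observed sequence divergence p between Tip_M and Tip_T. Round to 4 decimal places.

0.3191

Mismatches occur at site 3 (G↔A), site 7 (G↔A), site 10 (C↔A), site 12 (U↔C), site 13 (U↔C), site 15 (A↔C), site 16 (U↔G), site 17 (G↔C), site 24 (G↔A), site 29 (C↔A), site 30 (G↔A), site 37 (C↔A), site 40 (U↔A), site 41 (G↔U), site 42 (U↔G).
There are 15 differences over 47 sites, so p = 15/47 = 0.3191.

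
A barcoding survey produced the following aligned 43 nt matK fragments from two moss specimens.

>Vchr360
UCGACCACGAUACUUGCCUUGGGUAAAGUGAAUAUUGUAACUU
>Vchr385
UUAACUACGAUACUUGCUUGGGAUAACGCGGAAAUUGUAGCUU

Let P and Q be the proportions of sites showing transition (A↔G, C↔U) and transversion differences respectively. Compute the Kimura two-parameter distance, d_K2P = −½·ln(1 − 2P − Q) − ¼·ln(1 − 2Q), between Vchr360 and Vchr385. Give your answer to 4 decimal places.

0.3291

Differing sites — 2:C/U (Ti); 3:G/A (Ti); 6:C/U (Ti); 18:C/U (Ti); 20:U/G (Tv); 23:G/A (Ti); 27:A/C (Tv); 29:U/C (Ti); 31:A/G (Ti); 33:U/A (Tv); 40:A/G (Ti).
Of the 11 differences, 8 transitions and 3 transversions over 43 sites: P = 8/43 = 0.186047, Q = 3/43 = 0.069767.
d = −0.5·ln(0.558139) − 0.25·ln(0.860466) = −0.5·(-0.583147) − 0.25·(-0.150281) = 0.3291.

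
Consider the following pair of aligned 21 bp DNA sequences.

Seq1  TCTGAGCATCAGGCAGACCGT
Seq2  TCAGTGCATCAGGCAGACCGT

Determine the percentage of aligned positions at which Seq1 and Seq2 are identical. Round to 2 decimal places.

Differing sites — 3:T/A; 5:A/T.
19 of the 21 sites match, so the percent identity is 19/21 × 100 = 90.48%.

90.48%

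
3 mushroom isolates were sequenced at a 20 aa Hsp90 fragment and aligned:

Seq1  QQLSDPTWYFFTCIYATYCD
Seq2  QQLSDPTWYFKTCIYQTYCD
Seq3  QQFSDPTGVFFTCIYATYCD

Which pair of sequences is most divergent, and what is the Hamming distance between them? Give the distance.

Pairwise Hamming distances:
  Seq1 vs Seq2: 2
  Seq1 vs Seq3: 3
  Seq2 vs Seq3: 5
The largest is 5, between Seq2 and Seq3.

5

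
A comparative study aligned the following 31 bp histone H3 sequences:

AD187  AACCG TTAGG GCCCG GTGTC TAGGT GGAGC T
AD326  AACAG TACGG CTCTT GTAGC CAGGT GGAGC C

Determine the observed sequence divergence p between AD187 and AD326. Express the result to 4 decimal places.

0.3548

The sequences differ at positions 4 (C/A), 7 (T/A), 8 (A/C), 11 (G/C), 12 (C/T), 14 (C/T), 15 (G/T), 18 (G/A), 19 (T/G), 21 (T/C), 31 (T/C).
There are 11 differences over 31 sites, so p = 11/31 = 0.3548.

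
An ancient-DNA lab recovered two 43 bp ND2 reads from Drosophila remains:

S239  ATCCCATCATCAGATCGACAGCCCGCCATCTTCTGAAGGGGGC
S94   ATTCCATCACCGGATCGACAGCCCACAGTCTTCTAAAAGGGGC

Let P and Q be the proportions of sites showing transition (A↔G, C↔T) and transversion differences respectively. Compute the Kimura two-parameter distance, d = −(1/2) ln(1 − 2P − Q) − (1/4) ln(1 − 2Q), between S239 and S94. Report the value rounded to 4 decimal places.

0.2264

Mismatches occur at site 3 (C/T, transition), site 10 (T/C, transition), site 12 (A/G, transition), site 25 (G/A, transition), site 27 (C/A, transversion), site 28 (A/G, transition), site 35 (G/A, transition), site 38 (G/A, transition).
Of the 8 differences, 7 transitions and 1 transversion over 43 sites: P = 7/43 = 0.162791, Q = 1/43 = 0.023256.
d = −0.5·ln(0.651162) − 0.25·ln(0.953488) = −0.5·(-0.428997) − 0.25·(-0.047628) = 0.2264.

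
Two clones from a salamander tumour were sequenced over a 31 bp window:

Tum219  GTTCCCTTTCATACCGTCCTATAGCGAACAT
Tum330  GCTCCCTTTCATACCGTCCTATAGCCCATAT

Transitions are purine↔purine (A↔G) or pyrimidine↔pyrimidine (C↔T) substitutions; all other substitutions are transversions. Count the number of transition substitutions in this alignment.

2

Mismatches occur at site 2 (T/C, transition), site 26 (G/C, transversion), site 27 (A/C, transversion), site 29 (C/T, transition).
Of the 4 differences, 2 transitions and 2 transversions, so the answer is 2.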